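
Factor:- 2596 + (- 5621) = -3^2 * 11^1 * 83^1 =- 8217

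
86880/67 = 86880/67 = 1296.72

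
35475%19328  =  16147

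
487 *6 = 2922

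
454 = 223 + 231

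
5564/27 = 5564/27 = 206.07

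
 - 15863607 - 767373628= - 783237235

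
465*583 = 271095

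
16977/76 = 16977/76=   223.38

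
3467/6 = 3467/6 = 577.83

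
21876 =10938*2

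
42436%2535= 1876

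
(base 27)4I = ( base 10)126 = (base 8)176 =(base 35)3l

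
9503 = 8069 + 1434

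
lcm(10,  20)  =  20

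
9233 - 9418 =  - 185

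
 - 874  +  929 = 55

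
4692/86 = 54 + 24/43 = 54.56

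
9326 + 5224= 14550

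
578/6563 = 578/6563=0.09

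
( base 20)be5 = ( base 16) 124d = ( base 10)4685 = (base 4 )1021031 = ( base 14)19c9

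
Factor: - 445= -5^1 * 89^1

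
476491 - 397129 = 79362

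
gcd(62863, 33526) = 1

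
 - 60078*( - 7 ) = 420546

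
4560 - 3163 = 1397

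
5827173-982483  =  4844690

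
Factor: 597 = 3^1*199^1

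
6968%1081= 482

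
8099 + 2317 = 10416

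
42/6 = 7 = 7.00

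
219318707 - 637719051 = -418400344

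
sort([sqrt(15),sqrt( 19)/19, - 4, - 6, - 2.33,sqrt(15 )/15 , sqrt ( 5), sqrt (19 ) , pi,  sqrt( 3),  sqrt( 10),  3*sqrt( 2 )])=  [  -  6, - 4 , - 2.33, sqrt(19) /19, sqrt( 15)/15,sqrt( 3), sqrt(  5) , pi,sqrt( 10),sqrt (15 ) , 3*sqrt (2),sqrt( 19 ) ]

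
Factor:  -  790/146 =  - 5^1*73^( - 1 )*79^1 = - 395/73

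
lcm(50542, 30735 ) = 2274390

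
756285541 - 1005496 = 755280045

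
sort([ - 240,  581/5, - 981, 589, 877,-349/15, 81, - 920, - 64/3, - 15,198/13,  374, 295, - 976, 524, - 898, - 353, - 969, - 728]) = [ - 981, - 976,-969, -920, - 898,-728, - 353, - 240,- 349/15, - 64/3, - 15  ,  198/13,81,581/5, 295, 374, 524,589, 877] 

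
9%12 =9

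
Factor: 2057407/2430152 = 2^( - 3 )*11^1*31^( - 1)*41^(- 1 )* 53^1*239^( - 1 )*3529^1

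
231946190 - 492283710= - 260337520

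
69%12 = 9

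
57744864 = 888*65028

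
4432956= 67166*66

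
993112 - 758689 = 234423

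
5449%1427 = 1168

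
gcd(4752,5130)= 54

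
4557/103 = 44  +  25/103  =  44.24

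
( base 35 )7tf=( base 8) 22605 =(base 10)9605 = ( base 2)10010110000101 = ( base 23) I3E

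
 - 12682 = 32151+-44833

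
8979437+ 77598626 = 86578063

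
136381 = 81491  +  54890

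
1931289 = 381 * 5069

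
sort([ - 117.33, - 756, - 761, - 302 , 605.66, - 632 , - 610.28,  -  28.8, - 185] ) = [ - 761 , - 756, - 632, - 610.28,-302, -185, - 117.33, - 28.8, 605.66]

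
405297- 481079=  - 75782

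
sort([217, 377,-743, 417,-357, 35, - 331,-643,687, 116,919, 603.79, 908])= [-743, - 643, - 357,-331, 35,  116, 217,377,  417, 603.79,687 , 908,919 ] 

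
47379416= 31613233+15766183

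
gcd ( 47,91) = 1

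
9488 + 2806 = 12294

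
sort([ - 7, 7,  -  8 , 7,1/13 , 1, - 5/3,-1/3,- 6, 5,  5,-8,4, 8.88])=[ -8, - 8, - 7,- 6,-5/3, - 1/3,1/13,1,  4,5,5,7 , 7 , 8.88 ] 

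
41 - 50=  - 9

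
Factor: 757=757^1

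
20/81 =20/81 =0.25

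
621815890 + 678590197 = 1300406087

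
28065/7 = 4009 + 2/7 = 4009.29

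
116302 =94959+21343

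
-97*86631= - 8403207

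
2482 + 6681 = 9163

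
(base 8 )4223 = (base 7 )6254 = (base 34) 1UJ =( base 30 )2D5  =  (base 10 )2195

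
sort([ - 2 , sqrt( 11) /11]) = [ - 2,sqrt( 11 )/11]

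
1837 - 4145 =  - 2308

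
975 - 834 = 141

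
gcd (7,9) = 1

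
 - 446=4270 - 4716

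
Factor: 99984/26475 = 33328/8825 = 2^4*5^( - 2)* 353^(-1) *2083^1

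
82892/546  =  41446/273 = 151.82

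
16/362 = 8/181 = 0.04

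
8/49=8/49 = 0.16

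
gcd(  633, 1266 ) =633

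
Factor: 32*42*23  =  30912 = 2^6*3^1*7^1*23^1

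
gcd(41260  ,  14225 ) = 5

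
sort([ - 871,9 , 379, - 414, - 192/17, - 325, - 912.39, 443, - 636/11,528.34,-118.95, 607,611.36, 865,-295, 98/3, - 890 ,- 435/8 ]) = [ - 912.39, - 890, - 871, - 414, - 325, - 295,  -  118.95, - 636/11, - 435/8,-192/17, 9,  98/3, 379,443, 528.34,607, 611.36, 865]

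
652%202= 46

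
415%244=171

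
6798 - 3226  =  3572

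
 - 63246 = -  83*762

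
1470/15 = 98 = 98.00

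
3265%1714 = 1551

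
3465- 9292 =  - 5827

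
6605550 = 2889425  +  3716125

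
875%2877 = 875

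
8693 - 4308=4385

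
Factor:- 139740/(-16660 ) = 411/49 = 3^1*7^(- 2)*137^1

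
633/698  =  633/698=0.91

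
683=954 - 271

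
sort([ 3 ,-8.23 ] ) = [ - 8.23, 3 ]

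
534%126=30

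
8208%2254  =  1446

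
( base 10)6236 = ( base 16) 185C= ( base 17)149e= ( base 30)6rq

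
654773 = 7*93539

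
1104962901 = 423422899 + 681540002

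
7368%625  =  493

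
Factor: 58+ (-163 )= - 3^1*5^1*7^1 = - 105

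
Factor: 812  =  2^2*7^1*29^1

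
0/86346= 0 = 0.00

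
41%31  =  10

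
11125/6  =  1854+1/6 = 1854.17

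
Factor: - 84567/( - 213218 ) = 2^ ( - 1)*3^1*7^1*19^ ( - 1)*31^( - 1) * 181^( - 1)*4027^1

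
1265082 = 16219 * 78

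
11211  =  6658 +4553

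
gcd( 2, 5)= 1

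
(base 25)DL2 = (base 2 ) 10000111001100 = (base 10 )8652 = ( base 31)903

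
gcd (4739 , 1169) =7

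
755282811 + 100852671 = 856135482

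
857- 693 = 164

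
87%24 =15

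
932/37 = 25 + 7/37 = 25.19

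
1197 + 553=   1750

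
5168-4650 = 518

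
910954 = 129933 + 781021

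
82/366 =41/183=0.22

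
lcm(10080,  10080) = 10080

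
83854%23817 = 12403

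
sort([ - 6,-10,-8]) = [ - 10, - 8 , - 6]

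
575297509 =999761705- 424464196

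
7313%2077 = 1082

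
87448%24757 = 13177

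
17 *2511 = 42687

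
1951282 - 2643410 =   -  692128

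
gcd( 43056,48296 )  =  8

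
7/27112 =7/27112=0.00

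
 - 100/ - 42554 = 50/21277 =0.00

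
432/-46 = - 10+14/23 = - 9.39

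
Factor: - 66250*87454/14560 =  - 2^(-3)* 5^3 * 7^( - 1) * 13^( -1)*53^1* 73^1 * 599^1  =  - 289691375/728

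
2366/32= 73 + 15/16 = 73.94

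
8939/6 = 1489 + 5/6 = 1489.83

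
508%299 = 209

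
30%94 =30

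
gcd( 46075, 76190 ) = 95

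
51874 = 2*25937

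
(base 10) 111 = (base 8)157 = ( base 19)5G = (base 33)3C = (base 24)4f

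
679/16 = 679/16 = 42.44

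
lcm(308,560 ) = 6160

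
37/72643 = 37/72643 = 0.00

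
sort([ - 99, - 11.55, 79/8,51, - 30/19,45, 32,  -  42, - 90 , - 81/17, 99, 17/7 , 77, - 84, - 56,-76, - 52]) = [ - 99, - 90, - 84, - 76,- 56,-52, - 42, - 11.55 , - 81/17, - 30/19,17/7,79/8,32, 45,51,77,99]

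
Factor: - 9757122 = -2^1*3^1*37^1*43951^1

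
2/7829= 2/7829= 0.00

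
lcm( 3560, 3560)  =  3560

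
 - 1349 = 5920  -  7269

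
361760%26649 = 15323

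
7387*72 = 531864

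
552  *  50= 27600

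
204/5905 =204/5905 = 0.03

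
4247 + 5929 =10176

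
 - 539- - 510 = - 29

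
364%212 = 152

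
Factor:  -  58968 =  - 2^3* 3^4* 7^1*13^1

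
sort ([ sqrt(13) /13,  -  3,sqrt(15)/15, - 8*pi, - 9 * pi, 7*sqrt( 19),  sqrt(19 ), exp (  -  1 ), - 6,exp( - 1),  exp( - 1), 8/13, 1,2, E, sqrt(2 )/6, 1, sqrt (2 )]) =[-9 *pi, - 8*pi, - 6, - 3, sqrt ( 2)/6, sqrt( 15) /15, sqrt( 13) /13, exp( - 1 ),exp ( - 1) , exp( - 1 ) , 8/13 , 1, 1, sqrt ( 2),2, E,sqrt(19), 7*sqrt(19 ) ] 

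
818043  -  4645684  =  -3827641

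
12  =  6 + 6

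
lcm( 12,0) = 0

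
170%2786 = 170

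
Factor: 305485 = 5^1 * 107^1*571^1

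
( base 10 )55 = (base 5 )210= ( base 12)47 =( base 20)2f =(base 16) 37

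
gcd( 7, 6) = 1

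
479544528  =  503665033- 24120505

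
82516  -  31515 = 51001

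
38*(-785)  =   - 29830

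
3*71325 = 213975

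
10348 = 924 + 9424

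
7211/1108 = 6 +563/1108 = 6.51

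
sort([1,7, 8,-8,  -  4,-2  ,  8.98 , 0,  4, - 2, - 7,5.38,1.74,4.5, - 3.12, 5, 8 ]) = [- 8, - 7, -4, - 3.12,  -  2,  -  2, 0 , 1 , 1.74,4,4.5,5,5.38, 7,8,  8, 8.98 ]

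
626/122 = 5 + 8/61 = 5.13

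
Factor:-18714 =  - 2^1*3^1 * 3119^1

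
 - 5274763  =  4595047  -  9869810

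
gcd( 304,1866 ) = 2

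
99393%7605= 528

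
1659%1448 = 211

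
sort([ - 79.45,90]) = [-79.45, 90]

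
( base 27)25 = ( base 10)59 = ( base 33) 1Q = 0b111011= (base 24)2b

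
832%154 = 62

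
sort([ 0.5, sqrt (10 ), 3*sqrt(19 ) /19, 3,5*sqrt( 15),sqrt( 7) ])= [ 0.5, 3*sqrt( 19 ) /19,sqrt( 7),  3,sqrt ( 10),5 * sqrt(15 )]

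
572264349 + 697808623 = 1270072972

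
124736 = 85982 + 38754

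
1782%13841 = 1782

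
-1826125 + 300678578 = 298852453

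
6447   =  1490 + 4957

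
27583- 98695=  - 71112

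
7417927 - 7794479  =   - 376552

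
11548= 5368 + 6180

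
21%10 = 1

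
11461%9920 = 1541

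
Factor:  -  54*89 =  - 2^1* 3^3 * 89^1=   -4806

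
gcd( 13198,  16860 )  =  2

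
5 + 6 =11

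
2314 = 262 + 2052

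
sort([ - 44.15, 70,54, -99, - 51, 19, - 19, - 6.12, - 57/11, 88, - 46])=[ - 99, - 51, - 46,-44.15, - 19, - 6.12 ,  -  57/11, 19  ,  54, 70 , 88 ]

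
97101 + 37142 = 134243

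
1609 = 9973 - 8364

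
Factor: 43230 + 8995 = 5^2*2089^1 = 52225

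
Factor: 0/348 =0 = 0^1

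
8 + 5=13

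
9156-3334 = 5822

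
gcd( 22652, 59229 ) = 1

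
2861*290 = 829690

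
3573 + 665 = 4238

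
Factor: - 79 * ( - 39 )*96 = 2^5*3^2*13^1*79^1 = 295776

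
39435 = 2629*15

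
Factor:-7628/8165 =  - 2^2 * 5^( - 1) * 23^( - 1) * 71^( - 1)*  1907^1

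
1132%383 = 366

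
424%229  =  195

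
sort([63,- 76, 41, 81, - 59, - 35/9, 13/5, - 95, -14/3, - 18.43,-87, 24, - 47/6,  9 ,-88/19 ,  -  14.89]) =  [-95, - 87, - 76, - 59,-18.43, - 14.89, - 47/6, - 14/3, - 88/19, - 35/9, 13/5,9, 24, 41 , 63, 81 ]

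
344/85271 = 344/85271 = 0.00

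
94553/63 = 1500+53/63 = 1500.84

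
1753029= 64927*27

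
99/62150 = 9/5650 = 0.00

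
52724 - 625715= - 572991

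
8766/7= 1252 + 2/7 = 1252.29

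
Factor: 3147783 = 3^1 * 61^1*103^1*167^1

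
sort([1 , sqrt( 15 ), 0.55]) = [ 0.55,1, sqrt(15)] 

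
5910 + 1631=7541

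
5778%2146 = 1486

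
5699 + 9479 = 15178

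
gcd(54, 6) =6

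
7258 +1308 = 8566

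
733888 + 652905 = 1386793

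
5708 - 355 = 5353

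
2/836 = 1/418 = 0.00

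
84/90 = 14/15 =0.93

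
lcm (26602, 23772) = 1117284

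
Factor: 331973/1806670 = 2^(  -  1)*5^ ( - 1)  *  180667^(  -  1) * 331973^1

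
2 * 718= 1436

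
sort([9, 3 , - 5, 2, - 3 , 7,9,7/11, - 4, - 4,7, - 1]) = [ - 5, - 4, - 4, - 3,-1,7/11, 2,3,7, 7,9,9]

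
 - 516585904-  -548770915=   32185011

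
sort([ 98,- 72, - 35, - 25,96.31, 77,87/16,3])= [ - 72,  -  35, - 25, 3,87/16,77,96.31,98 ] 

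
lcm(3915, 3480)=31320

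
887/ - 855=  - 2+823/855 = -  1.04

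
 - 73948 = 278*(  -  266)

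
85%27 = 4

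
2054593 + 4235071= 6289664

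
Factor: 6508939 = 59^1*110321^1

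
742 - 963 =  - 221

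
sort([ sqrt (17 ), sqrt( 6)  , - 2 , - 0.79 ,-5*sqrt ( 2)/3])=[ - 5* sqrt(2)/3, -2 , - 0.79,sqrt(6), sqrt(17) ]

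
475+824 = 1299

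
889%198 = 97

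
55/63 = 55/63 = 0.87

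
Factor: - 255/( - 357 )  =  5^1 *7^( - 1) = 5/7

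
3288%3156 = 132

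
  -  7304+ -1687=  - 8991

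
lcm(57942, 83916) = 2433564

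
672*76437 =51365664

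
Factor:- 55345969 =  - 7^1*37^1  *97^1*2203^1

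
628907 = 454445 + 174462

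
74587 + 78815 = 153402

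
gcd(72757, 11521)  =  1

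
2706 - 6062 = -3356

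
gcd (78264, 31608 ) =72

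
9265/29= 9265/29 = 319.48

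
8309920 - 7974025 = 335895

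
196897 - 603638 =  - 406741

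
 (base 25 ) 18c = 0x345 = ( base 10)837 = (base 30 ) rr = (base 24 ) 1AL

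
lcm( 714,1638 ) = 27846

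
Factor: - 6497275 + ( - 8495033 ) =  - 2^2 *3^2 * 397^1*1049^1 = - 14992308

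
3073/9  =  341+4/9= 341.44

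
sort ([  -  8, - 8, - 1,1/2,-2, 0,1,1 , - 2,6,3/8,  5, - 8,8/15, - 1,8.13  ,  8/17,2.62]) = [ - 8, - 8, - 8, - 2,-2, - 1,-1, 0 , 3/8  ,  8/17, 1/2,8/15,1,  1,2.62,5, 6, 8.13]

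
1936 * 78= 151008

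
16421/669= 16421/669 = 24.55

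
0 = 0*16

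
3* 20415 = 61245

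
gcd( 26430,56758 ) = 2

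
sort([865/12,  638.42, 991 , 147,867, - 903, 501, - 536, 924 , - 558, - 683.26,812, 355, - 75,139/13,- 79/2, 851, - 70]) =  [-903, - 683.26, - 558,-536,-75,-70, - 79/2, 139/13,865/12,  147,355,  501, 638.42, 812, 851,867, 924, 991 ] 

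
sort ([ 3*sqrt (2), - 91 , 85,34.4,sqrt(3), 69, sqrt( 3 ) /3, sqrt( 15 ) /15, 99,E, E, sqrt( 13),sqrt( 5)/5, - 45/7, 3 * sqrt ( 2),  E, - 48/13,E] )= [ - 91, - 45/7, - 48/13, sqrt(15)/15,sqrt( 5 ) /5, sqrt(3)/3, sqrt(3 ), E, E,E, E, sqrt( 13), 3*sqrt(2 ), 3 * sqrt (2),34.4,  69, 85, 99] 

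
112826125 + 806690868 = 919516993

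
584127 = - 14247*( - 41 ) 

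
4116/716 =5 + 134/179  =  5.75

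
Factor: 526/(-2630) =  - 5^( - 1) = -1/5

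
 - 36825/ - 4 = 9206+ 1/4 = 9206.25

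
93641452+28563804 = 122205256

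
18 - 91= - 73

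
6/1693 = 6/1693 = 0.00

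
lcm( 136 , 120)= 2040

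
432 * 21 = 9072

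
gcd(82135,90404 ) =1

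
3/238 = 3/238 = 0.01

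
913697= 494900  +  418797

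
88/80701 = 88/80701 = 0.00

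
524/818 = 262/409 =0.64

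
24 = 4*6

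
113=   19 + 94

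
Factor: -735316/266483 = -2^2 * 7^( -1 )*38069^( - 1) * 183829^1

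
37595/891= 42 + 173/891 = 42.19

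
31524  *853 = 26889972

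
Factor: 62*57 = 2^1* 3^1*19^1*31^1 = 3534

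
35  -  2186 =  - 2151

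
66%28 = 10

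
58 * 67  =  3886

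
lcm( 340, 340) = 340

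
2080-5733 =-3653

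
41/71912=41/71912   =  0.00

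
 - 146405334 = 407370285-553775619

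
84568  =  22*3844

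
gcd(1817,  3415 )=1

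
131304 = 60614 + 70690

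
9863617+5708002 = 15571619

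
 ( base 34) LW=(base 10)746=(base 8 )1352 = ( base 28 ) qi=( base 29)PL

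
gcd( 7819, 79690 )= 1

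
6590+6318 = 12908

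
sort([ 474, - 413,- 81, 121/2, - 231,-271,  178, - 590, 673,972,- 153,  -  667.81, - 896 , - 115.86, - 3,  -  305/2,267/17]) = [ - 896, - 667.81,  -  590,  -  413, - 271, - 231, - 153, - 305/2, - 115.86 ,-81, - 3, 267/17, 121/2, 178, 474,  673, 972 ] 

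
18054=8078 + 9976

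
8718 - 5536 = 3182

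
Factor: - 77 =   -  7^1*11^1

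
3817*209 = 797753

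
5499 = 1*5499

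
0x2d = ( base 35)1A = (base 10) 45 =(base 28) 1H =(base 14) 33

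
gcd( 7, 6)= 1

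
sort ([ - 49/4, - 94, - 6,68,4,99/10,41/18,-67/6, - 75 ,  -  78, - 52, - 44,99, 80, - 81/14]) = [-94,  -  78,-75, - 52, - 44,-49/4, - 67/6 ,-6, - 81/14,41/18,4,99/10,68,80, 99 ]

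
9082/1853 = 4 + 1670/1853 = 4.90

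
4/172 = 1/43 = 0.02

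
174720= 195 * 896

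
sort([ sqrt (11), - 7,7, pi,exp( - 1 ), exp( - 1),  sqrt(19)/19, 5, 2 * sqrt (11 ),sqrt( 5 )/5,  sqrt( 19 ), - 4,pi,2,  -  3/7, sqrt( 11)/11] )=[ - 7, - 4,-3/7, sqrt( 19) /19,sqrt ( 11 ) /11,exp(-1),exp( - 1), sqrt(5 )/5 , 2, pi,pi,sqrt (11),sqrt(19), 5, 2 *sqrt( 11),7 ]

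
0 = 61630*0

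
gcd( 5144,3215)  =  643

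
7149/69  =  2383/23 = 103.61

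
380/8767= 380/8767 = 0.04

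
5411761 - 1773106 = 3638655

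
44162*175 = 7728350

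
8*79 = 632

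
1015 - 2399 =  - 1384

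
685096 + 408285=1093381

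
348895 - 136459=212436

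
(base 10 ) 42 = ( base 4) 222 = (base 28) 1e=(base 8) 52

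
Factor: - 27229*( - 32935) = 5^1*7^1*73^1  *373^1*941^1  =  896787115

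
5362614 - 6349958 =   -  987344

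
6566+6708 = 13274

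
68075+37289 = 105364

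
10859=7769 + 3090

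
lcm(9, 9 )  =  9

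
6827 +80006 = 86833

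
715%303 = 109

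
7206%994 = 248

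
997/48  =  20 + 37/48=20.77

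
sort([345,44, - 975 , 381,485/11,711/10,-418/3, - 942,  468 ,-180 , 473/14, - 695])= [ - 975, - 942 , - 695, - 180, - 418/3, 473/14, 44, 485/11,711/10,345, 381, 468]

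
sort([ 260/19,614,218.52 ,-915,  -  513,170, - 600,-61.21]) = [  -  915, - 600,-513,-61.21 , 260/19,  170, 218.52,  614]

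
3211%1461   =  289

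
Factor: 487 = 487^1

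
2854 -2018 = 836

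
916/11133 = 916/11133 = 0.08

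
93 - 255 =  - 162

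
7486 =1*7486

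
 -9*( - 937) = 8433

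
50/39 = 1 + 11/39 = 1.28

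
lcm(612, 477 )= 32436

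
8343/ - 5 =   -  8343/5 = - 1668.60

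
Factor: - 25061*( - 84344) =2^3*13^1*19^1*811^1*  1319^1 = 2113744984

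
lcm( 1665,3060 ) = 113220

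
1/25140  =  1/25140= 0.00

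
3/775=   3/775 = 0.00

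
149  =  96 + 53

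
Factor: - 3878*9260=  - 2^3 * 5^1*7^1*277^1*463^1 = - 35910280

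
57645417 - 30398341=27247076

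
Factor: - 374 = - 2^1*11^1*17^1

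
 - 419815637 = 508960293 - 928775930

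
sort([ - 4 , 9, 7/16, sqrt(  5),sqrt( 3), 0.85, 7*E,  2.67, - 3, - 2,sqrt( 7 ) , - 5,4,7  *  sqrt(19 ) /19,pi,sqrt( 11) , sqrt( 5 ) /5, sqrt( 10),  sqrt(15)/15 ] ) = [ - 5, - 4 , -3, - 2,sqrt( 15 ) /15,7/16 , sqrt( 5 ) /5, 0.85, 7 *sqrt( 19 ) /19,sqrt(3 ),sqrt (5) , sqrt ( 7) , 2.67, pi, sqrt( 10 ),sqrt( 11), 4 , 9,7*E] 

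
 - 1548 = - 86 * 18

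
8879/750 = 8879/750  =  11.84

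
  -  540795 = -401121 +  - 139674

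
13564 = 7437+6127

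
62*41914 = 2598668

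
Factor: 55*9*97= 3^2 * 5^1*11^1*97^1= 48015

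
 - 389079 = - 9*43231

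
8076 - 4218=3858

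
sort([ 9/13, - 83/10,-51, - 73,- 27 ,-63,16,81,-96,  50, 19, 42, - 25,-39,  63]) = [ - 96, - 73,-63, - 51 , - 39, - 27, - 25,-83/10,9/13,  16,19,  42,50,  63,81 ]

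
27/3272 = 27/3272 = 0.01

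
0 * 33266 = 0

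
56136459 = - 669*(-83911 )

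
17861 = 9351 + 8510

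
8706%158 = 16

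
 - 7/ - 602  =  1/86 =0.01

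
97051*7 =679357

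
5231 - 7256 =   -  2025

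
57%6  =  3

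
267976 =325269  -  57293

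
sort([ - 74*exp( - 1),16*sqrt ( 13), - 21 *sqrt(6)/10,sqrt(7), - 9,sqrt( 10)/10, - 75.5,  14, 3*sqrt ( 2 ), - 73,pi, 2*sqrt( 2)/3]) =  [ - 75.5, - 73, - 74 * exp ( - 1 ), - 9,- 21*sqrt( 6)/10,sqrt( 10 )/10,2*sqrt( 2)/3, sqrt( 7), pi,3*sqrt( 2), 14, 16*sqrt( 13)] 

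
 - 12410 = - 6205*2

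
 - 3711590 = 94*(-39485)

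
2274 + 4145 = 6419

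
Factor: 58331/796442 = 2^( - 1)*7^1 *13^1*19^(- 1 )*641^1*20959^(- 1)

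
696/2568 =29/107 = 0.27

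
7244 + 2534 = 9778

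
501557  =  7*71651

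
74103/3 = 24701 = 24701.00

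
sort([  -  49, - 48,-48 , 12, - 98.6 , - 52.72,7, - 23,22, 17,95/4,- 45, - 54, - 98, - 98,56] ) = [ - 98.6,-98, - 98, - 54, - 52.72, - 49 , - 48, - 48, - 45, - 23,7,12,17,22, 95/4, 56]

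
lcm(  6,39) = 78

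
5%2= 1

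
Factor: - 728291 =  - 43^1*16937^1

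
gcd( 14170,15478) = 218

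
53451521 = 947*56443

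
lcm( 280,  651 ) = 26040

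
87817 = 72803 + 15014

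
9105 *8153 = 74233065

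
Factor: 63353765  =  5^1*101^1 * 125453^1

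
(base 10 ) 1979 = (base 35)1LJ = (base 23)3H1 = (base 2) 11110111011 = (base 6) 13055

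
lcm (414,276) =828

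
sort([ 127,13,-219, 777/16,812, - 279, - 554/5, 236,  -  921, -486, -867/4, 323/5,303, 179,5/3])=[- 921, - 486,-279 ,-219, - 867/4, - 554/5,5/3,13, 777/16, 323/5,  127,179, 236,303, 812] 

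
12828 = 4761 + 8067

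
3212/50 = 64 + 6/25 = 64.24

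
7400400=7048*1050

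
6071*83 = 503893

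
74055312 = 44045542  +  30009770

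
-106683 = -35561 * 3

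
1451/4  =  1451/4 = 362.75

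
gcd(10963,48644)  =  1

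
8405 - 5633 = 2772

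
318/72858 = 53/12143 = 0.00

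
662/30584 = 331/15292=0.02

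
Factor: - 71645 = -5^1*7^1*23^1* 89^1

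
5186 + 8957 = 14143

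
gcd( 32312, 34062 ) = 14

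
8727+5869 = 14596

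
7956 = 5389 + 2567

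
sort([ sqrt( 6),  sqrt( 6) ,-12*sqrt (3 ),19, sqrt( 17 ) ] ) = [ - 12*sqrt(3), sqrt(6 ), sqrt (6), sqrt( 17 ), 19] 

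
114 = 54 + 60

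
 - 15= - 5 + -10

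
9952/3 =9952/3  =  3317.33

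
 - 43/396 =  - 43/396 = - 0.11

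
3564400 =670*5320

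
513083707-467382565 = 45701142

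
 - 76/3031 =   -  76/3031 = - 0.03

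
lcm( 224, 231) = 7392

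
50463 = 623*81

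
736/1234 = 368/617 = 0.60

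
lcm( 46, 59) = 2714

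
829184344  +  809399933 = 1638584277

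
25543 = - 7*( - 3649)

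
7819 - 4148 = 3671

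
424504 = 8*53063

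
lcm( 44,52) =572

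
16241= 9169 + 7072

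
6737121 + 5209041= 11946162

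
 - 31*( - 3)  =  93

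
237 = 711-474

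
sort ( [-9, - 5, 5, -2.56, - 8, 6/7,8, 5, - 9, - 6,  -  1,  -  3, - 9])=[ - 9, - 9, -9,-8, - 6,-5 ,-3, -2.56, - 1, 6/7, 5,5,  8]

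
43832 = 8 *5479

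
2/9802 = 1/4901 = 0.00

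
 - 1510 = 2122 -3632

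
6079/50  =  6079/50 = 121.58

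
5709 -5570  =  139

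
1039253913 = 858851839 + 180402074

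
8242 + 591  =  8833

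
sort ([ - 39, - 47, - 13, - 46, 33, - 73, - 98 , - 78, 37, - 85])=[-98, - 85, - 78, - 73, - 47, - 46, - 39, - 13, 33, 37]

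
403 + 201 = 604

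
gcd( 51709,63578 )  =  83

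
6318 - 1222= 5096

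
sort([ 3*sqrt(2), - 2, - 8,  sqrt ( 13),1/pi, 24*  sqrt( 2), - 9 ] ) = [ - 9,- 8, - 2, 1/pi, sqrt( 13) , 3*sqrt( 2 ), 24 * sqrt ( 2)] 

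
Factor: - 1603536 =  - 2^4 * 3^1*11^1*3037^1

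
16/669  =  16/669 = 0.02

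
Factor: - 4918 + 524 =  - 2^1*13^3 = -  4394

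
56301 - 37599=18702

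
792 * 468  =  370656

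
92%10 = 2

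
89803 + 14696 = 104499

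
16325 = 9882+6443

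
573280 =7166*80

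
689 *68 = 46852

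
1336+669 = 2005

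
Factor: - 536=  - 2^3*67^1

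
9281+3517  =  12798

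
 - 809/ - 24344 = 809/24344 = 0.03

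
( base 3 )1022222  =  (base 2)1111001011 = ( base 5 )12341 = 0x3cb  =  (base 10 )971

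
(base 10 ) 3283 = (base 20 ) 843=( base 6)23111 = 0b110011010011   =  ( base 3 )11111121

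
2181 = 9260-7079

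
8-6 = 2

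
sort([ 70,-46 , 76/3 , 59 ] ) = [-46, 76/3, 59, 70 ]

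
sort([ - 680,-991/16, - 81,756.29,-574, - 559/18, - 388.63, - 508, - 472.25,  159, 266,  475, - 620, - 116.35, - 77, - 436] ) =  [ - 680, -620 , - 574,  -  508, - 472.25, - 436, - 388.63, - 116.35, - 81, - 77, - 991/16, - 559/18 , 159,266, 475, 756.29]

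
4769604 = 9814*486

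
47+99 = 146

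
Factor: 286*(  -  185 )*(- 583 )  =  2^1*5^1 * 11^2*13^1 * 37^1 * 53^1 = 30846530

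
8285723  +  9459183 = 17744906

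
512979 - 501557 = 11422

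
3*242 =726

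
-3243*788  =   - 2555484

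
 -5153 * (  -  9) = 46377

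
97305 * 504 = 49041720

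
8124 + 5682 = 13806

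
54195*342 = 18534690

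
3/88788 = 1/29596  =  0.00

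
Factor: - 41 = - 41^1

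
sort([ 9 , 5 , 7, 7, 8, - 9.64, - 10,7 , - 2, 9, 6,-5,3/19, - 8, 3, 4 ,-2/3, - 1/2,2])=[-10, -9.64,-8,-5, - 2 ,  -  2/3, - 1/2,3/19,2, 3 , 4,5,6, 7, 7 , 7, 8, 9,  9] 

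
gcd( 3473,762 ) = 1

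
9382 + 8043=17425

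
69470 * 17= 1180990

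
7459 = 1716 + 5743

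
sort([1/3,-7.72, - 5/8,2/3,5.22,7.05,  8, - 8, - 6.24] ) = [ - 8, - 7.72 , - 6.24, - 5/8,1/3, 2/3,5.22,7.05,  8]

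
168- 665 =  - 497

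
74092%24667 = 91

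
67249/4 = 67249/4 = 16812.25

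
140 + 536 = 676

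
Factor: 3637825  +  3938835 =2^2 * 5^1*7^1*13^1*23^1  *  181^1 = 7576660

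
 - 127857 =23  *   (- 5559)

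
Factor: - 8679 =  -3^1 * 11^1  *  263^1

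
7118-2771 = 4347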